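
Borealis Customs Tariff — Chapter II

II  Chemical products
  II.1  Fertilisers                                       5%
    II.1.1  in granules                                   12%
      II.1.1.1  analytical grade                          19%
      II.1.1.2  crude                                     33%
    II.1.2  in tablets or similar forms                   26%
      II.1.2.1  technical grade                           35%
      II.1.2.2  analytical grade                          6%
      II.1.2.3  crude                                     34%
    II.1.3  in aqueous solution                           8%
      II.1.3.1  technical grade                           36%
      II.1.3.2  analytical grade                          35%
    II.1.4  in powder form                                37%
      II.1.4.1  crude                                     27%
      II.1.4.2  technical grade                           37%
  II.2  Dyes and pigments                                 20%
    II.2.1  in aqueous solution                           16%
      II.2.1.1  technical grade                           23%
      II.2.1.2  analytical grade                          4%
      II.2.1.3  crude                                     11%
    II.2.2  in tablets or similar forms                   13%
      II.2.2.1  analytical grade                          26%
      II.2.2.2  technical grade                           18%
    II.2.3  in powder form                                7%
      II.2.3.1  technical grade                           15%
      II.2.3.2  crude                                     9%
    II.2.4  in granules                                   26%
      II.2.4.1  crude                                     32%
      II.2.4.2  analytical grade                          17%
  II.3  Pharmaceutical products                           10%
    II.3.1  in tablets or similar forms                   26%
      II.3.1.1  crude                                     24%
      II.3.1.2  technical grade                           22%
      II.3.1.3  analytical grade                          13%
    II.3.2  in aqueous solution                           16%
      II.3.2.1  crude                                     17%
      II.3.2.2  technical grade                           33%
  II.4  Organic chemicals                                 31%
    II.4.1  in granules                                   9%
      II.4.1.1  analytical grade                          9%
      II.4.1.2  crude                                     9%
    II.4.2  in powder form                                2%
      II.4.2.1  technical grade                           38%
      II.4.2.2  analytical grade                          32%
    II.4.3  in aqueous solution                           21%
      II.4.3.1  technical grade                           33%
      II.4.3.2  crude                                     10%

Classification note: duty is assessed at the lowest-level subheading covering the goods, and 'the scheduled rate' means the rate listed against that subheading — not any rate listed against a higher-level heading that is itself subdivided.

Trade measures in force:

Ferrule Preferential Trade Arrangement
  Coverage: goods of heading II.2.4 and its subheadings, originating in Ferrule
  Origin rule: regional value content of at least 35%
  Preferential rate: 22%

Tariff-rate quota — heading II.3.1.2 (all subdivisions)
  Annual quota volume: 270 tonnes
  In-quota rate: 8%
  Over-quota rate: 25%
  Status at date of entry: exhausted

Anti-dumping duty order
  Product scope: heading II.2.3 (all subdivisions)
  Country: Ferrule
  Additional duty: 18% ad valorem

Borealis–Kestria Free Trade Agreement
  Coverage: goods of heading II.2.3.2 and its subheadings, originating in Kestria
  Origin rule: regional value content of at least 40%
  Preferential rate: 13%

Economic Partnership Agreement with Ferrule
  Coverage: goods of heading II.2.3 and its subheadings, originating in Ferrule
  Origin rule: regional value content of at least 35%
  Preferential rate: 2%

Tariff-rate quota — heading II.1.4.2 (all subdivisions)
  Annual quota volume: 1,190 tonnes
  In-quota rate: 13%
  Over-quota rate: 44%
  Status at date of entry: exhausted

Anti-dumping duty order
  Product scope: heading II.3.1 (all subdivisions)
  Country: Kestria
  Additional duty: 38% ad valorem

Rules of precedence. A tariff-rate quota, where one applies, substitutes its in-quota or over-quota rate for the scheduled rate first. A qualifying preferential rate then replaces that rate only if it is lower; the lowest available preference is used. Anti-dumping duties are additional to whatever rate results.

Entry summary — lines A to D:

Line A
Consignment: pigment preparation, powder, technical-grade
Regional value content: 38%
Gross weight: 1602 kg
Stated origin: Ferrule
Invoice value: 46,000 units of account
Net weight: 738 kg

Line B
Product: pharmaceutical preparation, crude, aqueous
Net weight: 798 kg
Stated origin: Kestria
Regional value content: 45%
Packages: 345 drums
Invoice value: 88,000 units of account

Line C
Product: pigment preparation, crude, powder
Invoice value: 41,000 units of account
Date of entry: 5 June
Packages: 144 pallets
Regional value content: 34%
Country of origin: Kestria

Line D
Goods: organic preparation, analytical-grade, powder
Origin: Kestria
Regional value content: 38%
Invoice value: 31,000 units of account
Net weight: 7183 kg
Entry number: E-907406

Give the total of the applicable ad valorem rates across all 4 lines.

Line A: pigment → II.2; powder → II.2.3; technical-grade → II.2.3.1. Scheduled 15%. Ferrule agreement on II.2.4: II.2.3.1 not covered; Ferrule agreement on II.2.3: RVC ≥ 35% → 2% available; preferential 2%; anti-dumping (Ferrule, II.2.3): +18%; total 2% + 18% = 20%. → 20%.
Line B: pharmaceutical → II.3; aqueous → II.3.2; crude → II.3.2.1. Scheduled 17%. Kestria agreement on II.2.3.2: II.3.2.1 not covered. → 17%.
Line C: pigment → II.2; powder → II.2.3; crude → II.2.3.2. Scheduled 9%. Kestria agreement on II.2.3.2: RVC < 40%. → 9%.
Line D: organic → II.4; powder → II.4.2; analytical-grade → II.4.2.2. Scheduled 32%. Kestria agreement on II.2.3.2: II.4.2.2 not covered. → 32%.
Sum: 20% + 17% + 9% + 32% = 78%.

78%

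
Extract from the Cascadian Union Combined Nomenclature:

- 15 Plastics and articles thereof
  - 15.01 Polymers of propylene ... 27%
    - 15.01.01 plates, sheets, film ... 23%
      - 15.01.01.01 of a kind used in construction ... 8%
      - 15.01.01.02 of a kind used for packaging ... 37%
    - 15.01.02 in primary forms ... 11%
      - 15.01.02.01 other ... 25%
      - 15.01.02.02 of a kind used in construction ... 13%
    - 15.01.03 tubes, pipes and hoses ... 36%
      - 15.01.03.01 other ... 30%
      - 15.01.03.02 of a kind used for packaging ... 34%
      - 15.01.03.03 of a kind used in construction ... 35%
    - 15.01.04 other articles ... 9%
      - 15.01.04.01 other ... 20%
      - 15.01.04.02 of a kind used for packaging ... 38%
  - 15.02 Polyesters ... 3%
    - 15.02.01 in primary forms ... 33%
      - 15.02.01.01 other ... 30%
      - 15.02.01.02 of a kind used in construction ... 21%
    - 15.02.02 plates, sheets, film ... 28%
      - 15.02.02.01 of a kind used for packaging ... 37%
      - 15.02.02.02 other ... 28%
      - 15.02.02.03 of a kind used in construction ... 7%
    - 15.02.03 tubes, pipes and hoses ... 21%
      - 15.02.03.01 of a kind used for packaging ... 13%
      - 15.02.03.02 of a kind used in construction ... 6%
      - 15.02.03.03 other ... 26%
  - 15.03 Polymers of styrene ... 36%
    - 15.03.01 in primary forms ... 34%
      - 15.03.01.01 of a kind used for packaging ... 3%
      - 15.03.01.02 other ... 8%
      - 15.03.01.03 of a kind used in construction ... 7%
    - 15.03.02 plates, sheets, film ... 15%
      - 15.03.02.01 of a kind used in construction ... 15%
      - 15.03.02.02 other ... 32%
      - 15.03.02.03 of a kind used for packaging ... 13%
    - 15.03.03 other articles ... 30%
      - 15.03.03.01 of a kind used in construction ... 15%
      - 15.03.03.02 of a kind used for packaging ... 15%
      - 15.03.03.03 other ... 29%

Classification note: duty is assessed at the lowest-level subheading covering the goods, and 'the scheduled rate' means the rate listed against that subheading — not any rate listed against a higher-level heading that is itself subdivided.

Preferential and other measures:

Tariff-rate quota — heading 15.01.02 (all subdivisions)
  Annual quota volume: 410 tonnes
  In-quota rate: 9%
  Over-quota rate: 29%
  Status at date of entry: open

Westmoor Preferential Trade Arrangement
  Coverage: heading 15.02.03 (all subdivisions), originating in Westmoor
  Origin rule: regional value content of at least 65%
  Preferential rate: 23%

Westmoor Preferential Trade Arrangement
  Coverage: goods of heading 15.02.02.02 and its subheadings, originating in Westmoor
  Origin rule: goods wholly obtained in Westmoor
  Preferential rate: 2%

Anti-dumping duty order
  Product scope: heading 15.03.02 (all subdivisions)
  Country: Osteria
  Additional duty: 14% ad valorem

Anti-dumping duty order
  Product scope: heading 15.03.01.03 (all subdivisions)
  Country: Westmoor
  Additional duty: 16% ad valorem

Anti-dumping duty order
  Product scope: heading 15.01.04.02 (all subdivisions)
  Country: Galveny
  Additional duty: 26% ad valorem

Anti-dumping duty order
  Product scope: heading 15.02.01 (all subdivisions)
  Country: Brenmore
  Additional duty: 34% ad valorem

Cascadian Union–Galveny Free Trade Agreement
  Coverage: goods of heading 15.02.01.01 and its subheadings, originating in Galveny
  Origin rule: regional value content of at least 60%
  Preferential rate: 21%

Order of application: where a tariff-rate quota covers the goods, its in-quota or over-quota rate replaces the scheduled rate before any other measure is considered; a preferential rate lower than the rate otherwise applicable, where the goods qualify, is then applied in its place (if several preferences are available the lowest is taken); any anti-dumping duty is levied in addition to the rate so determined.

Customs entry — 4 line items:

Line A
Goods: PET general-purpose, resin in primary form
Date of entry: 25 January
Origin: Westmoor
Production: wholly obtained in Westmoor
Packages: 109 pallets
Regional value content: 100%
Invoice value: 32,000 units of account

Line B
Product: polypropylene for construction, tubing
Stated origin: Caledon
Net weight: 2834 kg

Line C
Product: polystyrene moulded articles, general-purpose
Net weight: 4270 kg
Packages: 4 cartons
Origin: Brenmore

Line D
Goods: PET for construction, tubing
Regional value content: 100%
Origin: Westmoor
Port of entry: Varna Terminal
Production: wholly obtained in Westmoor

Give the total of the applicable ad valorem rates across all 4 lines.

Line A: PET → 15.02; resin in primary form → 15.02.01; general-purpose → 15.02.01.01. Scheduled 30%. Westmoor agreement on 15.02.03: 15.02.01.01 not covered; Westmoor agreement on 15.02.02.02: 15.02.01.01 not covered. → 30%.
Line B: polypropylene → 15.01; tubing → 15.01.03; for construction → 15.01.03.03. Scheduled 35%. No special measure applies. → 35%.
Line C: polystyrene → 15.03; moulded articles → 15.03.03; general-purpose → 15.03.03.03. Scheduled 29%. No special measure applies. → 29%.
Line D: PET → 15.02; tubing → 15.02.03; for construction → 15.02.03.02. Scheduled 6%. Westmoor agreement on 15.02.03: RVC ≥ 65% → 23% available; Westmoor agreement on 15.02.02.02: 15.02.03.02 not covered; preference 23% not lower than 6% → no reduction. → 6%.
Sum: 30% + 35% + 29% + 6% = 100%.

100%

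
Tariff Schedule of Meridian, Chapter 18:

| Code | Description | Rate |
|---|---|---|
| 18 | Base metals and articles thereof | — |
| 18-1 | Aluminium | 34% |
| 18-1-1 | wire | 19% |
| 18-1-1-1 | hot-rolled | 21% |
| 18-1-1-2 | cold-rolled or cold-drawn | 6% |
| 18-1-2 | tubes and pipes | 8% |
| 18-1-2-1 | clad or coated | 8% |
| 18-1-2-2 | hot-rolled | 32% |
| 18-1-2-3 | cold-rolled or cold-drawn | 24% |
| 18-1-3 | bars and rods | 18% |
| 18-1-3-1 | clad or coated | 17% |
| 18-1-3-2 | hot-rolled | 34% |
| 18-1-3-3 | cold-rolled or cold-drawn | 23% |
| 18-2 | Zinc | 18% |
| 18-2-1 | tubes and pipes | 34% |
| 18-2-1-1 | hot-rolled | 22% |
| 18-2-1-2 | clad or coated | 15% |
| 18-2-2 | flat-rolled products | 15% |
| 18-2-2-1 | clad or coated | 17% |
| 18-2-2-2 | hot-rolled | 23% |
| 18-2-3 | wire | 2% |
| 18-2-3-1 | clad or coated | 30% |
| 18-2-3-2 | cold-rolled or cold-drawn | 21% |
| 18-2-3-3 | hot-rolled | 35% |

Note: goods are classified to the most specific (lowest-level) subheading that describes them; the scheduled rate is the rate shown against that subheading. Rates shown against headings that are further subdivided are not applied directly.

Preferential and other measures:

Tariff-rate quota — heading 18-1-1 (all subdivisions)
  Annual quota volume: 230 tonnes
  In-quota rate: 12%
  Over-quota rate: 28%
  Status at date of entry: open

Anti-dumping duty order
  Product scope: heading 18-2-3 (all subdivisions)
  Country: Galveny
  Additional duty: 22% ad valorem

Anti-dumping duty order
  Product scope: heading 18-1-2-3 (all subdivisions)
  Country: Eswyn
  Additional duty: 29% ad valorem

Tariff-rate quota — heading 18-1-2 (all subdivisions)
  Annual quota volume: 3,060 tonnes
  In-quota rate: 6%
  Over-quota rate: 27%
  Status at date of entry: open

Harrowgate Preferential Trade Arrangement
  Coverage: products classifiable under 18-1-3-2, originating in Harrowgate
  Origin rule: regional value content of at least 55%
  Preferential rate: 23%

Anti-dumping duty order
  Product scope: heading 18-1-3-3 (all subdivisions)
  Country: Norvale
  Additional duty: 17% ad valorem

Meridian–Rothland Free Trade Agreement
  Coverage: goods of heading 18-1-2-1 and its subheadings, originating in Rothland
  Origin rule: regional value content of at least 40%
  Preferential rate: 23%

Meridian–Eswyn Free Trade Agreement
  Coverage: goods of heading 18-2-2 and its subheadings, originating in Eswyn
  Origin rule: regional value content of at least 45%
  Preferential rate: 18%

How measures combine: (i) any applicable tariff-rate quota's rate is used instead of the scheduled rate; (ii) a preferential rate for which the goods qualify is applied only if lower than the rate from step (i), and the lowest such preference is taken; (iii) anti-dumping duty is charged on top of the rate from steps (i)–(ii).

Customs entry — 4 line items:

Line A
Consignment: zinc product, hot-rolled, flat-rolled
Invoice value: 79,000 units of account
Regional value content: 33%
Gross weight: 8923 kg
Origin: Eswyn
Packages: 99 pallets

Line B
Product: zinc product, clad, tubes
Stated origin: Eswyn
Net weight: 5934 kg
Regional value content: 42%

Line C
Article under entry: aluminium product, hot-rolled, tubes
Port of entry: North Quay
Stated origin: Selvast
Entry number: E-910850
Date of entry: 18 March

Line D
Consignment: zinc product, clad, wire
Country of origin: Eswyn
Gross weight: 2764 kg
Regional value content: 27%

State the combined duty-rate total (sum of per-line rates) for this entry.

74%

Line A: zinc → 18-2; flat-rolled → 18-2-2; hot-rolled → 18-2-2-2. Scheduled 23%. Eswyn agreement on 18-2-2: RVC < 45%. → 23%.
Line B: zinc → 18-2; tubes → 18-2-1; clad → 18-2-1-2. Scheduled 15%. Eswyn agreement on 18-2-2: 18-2-1-2 not covered. → 15%.
Line C: aluminium → 18-1; tubes → 18-1-2; hot-rolled → 18-1-2-2. Scheduled 32%. quota on 18-1-2 open → in-quota 6%. → 6%.
Line D: zinc → 18-2; wire → 18-2-3; clad → 18-2-3-1. Scheduled 30%. Eswyn agreement on 18-2-2: 18-2-3-1 not covered. → 30%.
Sum: 23% + 15% + 6% + 30% = 74%.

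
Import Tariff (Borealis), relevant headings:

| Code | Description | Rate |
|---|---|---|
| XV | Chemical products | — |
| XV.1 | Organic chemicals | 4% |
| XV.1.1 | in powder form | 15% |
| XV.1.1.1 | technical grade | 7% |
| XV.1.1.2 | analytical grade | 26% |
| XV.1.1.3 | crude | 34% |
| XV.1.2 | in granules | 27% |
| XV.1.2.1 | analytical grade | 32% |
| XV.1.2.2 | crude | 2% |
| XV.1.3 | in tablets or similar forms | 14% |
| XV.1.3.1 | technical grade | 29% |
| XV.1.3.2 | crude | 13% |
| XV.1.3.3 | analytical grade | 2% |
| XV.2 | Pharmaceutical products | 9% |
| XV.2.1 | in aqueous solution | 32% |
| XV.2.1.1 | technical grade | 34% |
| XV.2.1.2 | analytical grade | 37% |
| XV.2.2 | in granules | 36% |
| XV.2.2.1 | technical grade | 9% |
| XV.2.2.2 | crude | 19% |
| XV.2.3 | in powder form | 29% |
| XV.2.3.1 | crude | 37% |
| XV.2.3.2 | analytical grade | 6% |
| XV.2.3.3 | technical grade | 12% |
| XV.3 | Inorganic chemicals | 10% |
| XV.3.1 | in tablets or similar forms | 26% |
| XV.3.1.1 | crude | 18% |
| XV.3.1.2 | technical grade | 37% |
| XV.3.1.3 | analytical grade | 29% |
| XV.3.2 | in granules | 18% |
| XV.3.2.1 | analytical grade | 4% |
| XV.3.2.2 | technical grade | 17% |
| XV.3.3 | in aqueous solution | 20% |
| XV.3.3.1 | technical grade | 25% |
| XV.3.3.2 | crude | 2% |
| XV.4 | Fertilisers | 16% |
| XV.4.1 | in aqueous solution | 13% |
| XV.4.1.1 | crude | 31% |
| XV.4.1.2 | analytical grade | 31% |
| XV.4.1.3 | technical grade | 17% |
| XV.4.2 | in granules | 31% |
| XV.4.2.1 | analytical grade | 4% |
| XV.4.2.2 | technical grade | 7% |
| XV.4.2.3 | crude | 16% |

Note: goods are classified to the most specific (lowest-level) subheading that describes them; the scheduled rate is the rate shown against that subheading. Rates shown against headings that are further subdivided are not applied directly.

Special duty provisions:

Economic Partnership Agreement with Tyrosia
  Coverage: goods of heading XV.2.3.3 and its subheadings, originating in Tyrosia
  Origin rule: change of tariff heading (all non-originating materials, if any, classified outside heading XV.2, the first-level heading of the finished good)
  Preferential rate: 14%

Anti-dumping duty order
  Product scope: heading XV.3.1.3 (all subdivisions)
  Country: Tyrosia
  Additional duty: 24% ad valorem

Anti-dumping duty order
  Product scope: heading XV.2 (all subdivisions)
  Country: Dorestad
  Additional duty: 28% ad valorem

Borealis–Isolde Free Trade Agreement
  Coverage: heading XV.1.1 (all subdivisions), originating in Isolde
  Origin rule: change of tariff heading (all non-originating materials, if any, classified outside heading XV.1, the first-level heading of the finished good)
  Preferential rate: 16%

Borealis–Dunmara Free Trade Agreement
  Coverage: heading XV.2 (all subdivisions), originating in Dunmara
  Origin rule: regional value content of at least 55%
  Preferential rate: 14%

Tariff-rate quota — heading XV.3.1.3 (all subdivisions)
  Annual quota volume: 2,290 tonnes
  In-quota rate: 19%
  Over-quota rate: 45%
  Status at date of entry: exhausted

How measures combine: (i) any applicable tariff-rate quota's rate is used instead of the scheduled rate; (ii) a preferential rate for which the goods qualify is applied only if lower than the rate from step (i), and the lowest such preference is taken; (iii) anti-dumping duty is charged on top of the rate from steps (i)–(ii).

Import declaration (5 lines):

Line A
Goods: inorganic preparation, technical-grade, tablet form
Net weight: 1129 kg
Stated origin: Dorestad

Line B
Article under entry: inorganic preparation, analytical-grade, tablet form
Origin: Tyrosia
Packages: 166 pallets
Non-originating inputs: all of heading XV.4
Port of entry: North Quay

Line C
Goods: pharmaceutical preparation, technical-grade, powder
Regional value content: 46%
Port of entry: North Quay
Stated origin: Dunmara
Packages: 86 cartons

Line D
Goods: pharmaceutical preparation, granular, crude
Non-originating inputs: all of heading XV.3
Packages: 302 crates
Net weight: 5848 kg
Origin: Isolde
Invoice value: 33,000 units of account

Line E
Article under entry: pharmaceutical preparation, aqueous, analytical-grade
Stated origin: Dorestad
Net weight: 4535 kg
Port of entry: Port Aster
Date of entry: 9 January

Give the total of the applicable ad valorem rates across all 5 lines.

202%

Line A: inorganic → XV.3; tablet form → XV.3.1; technical-grade → XV.3.1.2. Scheduled 37%. No special measure applies. → 37%.
Line B: inorganic → XV.3; tablet form → XV.3.1; analytical-grade → XV.3.1.3. Scheduled 29%. quota on XV.3.1.3 exhausted → over-quota 45%; Tyrosia agreement on XV.2.3.3: XV.3.1.3 not covered; anti-dumping (Tyrosia, XV.3.1.3): +24%; total 45% + 24% = 69%. → 69%.
Line C: pharmaceutical → XV.2; powder → XV.2.3; technical-grade → XV.2.3.3. Scheduled 12%. Dunmara agreement on XV.2: RVC < 55%. → 12%.
Line D: pharmaceutical → XV.2; granular → XV.2.2; crude → XV.2.2.2. Scheduled 19%. Isolde agreement on XV.1.1: XV.2.2.2 not covered. → 19%.
Line E: pharmaceutical → XV.2; aqueous → XV.2.1; analytical-grade → XV.2.1.2. Scheduled 37%. anti-dumping (Dorestad, XV.2): +28%; total 37% + 28% = 65%. → 65%.
Sum: 37% + 69% + 12% + 19% + 65% = 202%.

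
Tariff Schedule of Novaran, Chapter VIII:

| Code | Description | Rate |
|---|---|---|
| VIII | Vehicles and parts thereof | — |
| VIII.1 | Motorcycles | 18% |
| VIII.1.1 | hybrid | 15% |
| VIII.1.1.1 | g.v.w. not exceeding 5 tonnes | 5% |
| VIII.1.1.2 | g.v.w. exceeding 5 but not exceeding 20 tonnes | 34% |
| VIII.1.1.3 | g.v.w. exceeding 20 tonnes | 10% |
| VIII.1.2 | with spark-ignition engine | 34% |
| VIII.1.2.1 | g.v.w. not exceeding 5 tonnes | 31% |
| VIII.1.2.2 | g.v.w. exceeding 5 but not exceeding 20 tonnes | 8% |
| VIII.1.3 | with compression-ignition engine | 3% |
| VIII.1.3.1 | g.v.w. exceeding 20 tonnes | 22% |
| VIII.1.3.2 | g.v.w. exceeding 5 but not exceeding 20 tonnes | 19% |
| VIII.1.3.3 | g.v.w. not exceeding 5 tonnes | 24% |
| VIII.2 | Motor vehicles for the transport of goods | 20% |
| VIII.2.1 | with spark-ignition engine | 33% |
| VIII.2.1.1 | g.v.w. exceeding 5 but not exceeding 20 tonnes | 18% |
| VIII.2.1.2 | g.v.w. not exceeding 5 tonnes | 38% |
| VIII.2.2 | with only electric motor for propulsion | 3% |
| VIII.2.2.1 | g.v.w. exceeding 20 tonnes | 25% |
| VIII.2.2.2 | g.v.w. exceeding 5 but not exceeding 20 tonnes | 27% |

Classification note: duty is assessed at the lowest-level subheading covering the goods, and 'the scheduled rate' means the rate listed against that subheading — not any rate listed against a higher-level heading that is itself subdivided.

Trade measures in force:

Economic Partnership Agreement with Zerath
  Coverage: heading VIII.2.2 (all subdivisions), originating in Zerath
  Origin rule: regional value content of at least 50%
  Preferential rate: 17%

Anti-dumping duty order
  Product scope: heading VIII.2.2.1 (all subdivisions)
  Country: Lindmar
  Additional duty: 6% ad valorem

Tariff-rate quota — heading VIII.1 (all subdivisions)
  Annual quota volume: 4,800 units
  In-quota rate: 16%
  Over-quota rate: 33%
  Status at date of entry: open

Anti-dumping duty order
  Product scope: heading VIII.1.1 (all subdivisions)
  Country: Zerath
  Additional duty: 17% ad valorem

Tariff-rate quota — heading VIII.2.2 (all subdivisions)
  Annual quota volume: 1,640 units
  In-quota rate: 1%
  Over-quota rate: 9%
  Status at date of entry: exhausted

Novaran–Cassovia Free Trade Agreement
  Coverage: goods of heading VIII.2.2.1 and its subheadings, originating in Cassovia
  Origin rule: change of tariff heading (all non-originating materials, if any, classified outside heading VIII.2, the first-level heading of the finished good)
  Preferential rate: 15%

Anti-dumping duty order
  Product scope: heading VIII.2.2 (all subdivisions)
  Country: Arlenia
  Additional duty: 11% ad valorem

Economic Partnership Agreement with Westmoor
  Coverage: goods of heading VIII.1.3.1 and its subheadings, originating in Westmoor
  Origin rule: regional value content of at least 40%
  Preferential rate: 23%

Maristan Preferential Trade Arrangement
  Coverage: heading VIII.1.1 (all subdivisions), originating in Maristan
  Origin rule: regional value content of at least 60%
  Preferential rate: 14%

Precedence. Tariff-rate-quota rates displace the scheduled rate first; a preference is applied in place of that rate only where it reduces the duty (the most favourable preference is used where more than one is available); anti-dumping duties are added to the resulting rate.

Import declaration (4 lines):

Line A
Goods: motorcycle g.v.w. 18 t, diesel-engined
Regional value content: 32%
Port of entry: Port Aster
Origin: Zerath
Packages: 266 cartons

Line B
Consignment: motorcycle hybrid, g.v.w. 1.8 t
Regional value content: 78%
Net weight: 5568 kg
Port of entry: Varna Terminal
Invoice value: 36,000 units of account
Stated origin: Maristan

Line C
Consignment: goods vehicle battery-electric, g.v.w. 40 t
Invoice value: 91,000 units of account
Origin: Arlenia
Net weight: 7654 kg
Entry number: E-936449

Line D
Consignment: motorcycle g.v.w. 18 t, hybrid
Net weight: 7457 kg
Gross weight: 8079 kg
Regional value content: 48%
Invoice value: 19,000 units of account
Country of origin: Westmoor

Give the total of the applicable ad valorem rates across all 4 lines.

Line A: motorcycle → VIII.1; diesel-engined → VIII.1.3; g.v.w. 18 t → VIII.1.3.2. Scheduled 19%. quota on VIII.1 open → in-quota 16%; Zerath agreement on VIII.2.2: VIII.1.3.2 not covered. → 16%.
Line B: motorcycle → VIII.1; hybrid → VIII.1.1; g.v.w. 1.8 t → VIII.1.1.1. Scheduled 5%. quota on VIII.1 open → in-quota 16%; Maristan agreement on VIII.1.1: RVC ≥ 60% → 14% available; preferential 14%. → 14%.
Line C: goods vehicle → VIII.2; battery-electric → VIII.2.2; g.v.w. 40 t → VIII.2.2.1. Scheduled 25%. quota on VIII.2.2 exhausted → over-quota 9%; anti-dumping (Arlenia, VIII.2.2): +11%; total 9% + 11% = 20%. → 20%.
Line D: motorcycle → VIII.1; hybrid → VIII.1.1; g.v.w. 18 t → VIII.1.1.2. Scheduled 34%. quota on VIII.1 open → in-quota 16%; Westmoor agreement on VIII.1.3.1: VIII.1.1.2 not covered. → 16%.
Sum: 16% + 14% + 20% + 16% = 66%.

66%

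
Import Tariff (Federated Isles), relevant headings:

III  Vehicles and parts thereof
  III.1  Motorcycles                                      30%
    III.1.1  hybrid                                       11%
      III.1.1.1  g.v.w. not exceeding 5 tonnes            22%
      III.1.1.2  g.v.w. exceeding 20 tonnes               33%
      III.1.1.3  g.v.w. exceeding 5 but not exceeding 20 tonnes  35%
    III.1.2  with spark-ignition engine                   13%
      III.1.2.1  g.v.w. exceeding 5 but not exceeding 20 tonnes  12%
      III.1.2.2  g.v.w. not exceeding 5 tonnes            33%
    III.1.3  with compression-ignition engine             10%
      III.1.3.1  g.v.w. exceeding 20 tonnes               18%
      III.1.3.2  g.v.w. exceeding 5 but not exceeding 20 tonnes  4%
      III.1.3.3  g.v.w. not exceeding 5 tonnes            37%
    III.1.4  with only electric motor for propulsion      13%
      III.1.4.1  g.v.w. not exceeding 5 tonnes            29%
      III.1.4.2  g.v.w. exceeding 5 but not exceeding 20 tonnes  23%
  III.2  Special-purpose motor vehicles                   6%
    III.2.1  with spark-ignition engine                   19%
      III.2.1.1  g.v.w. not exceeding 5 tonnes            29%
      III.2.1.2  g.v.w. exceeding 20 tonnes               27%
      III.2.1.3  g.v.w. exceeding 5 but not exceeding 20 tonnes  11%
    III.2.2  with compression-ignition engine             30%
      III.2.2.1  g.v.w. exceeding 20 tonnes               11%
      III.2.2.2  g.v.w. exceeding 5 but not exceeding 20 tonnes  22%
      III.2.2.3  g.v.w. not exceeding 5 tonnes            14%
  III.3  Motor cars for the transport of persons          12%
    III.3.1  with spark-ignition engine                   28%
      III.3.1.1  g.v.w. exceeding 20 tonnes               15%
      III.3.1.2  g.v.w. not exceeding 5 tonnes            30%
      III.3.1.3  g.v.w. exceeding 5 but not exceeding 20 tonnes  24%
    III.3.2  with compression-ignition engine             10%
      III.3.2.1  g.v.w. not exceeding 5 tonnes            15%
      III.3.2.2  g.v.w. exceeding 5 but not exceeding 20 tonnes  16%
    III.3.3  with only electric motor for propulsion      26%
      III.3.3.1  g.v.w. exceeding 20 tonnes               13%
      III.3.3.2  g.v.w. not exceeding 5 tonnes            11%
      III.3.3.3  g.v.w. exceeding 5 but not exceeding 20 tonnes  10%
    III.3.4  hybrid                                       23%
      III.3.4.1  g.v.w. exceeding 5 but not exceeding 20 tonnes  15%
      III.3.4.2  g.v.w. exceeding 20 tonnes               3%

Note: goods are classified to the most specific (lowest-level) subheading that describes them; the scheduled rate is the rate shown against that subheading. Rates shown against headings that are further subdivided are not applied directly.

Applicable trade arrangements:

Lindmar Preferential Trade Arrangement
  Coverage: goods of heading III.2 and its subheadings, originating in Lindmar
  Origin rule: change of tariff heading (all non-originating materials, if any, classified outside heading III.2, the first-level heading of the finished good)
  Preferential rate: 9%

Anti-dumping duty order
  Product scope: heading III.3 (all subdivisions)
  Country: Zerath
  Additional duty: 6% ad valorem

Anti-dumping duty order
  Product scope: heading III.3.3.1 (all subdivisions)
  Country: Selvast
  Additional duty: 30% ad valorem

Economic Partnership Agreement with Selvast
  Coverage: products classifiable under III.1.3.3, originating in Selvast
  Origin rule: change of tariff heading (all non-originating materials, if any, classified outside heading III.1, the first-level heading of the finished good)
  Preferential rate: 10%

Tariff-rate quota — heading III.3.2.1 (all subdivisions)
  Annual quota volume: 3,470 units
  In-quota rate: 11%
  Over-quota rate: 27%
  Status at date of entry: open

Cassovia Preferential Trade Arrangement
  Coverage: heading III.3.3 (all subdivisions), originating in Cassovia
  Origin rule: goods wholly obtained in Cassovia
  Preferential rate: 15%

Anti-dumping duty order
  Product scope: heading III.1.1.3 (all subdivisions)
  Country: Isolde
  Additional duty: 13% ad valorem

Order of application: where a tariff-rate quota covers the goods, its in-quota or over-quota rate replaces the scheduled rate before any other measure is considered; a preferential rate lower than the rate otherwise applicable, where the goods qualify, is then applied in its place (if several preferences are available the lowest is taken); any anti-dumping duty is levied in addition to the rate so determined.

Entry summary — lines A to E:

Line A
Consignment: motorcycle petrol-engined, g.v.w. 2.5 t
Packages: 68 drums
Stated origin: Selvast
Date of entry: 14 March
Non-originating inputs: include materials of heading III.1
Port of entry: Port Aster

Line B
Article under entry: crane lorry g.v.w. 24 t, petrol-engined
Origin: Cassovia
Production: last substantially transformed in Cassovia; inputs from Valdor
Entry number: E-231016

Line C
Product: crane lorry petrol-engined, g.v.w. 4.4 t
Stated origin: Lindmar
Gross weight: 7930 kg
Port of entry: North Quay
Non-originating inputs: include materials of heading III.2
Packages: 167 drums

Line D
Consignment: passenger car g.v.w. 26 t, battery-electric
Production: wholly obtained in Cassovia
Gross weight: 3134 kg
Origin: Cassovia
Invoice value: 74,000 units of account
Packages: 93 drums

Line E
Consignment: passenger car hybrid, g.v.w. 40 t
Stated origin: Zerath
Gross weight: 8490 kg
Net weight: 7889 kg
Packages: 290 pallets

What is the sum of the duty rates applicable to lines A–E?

Line A: motorcycle → III.1; petrol-engined → III.1.2; g.v.w. 2.5 t → III.1.2.2. Scheduled 33%. Selvast agreement on III.1.3.3: III.1.2.2 not covered. → 33%.
Line B: crane lorry → III.2; petrol-engined → III.2.1; g.v.w. 24 t → III.2.1.2. Scheduled 27%. Cassovia agreement on III.3.3: III.2.1.2 not covered. → 27%.
Line C: crane lorry → III.2; petrol-engined → III.2.1; g.v.w. 4.4 t → III.2.1.1. Scheduled 29%. Lindmar agreement on III.2: CTH not met. → 29%.
Line D: passenger car → III.3; battery-electric → III.3.3; g.v.w. 26 t → III.3.3.1. Scheduled 13%. Cassovia agreement on III.3.3: wholly obtained → 15% available; preference 15% not lower than 13% → no reduction. → 13%.
Line E: passenger car → III.3; hybrid → III.3.4; g.v.w. 40 t → III.3.4.2. Scheduled 3%. anti-dumping (Zerath, III.3): +6%; total 3% + 6% = 9%. → 9%.
Sum: 33% + 27% + 29% + 13% + 9% = 111%.

111%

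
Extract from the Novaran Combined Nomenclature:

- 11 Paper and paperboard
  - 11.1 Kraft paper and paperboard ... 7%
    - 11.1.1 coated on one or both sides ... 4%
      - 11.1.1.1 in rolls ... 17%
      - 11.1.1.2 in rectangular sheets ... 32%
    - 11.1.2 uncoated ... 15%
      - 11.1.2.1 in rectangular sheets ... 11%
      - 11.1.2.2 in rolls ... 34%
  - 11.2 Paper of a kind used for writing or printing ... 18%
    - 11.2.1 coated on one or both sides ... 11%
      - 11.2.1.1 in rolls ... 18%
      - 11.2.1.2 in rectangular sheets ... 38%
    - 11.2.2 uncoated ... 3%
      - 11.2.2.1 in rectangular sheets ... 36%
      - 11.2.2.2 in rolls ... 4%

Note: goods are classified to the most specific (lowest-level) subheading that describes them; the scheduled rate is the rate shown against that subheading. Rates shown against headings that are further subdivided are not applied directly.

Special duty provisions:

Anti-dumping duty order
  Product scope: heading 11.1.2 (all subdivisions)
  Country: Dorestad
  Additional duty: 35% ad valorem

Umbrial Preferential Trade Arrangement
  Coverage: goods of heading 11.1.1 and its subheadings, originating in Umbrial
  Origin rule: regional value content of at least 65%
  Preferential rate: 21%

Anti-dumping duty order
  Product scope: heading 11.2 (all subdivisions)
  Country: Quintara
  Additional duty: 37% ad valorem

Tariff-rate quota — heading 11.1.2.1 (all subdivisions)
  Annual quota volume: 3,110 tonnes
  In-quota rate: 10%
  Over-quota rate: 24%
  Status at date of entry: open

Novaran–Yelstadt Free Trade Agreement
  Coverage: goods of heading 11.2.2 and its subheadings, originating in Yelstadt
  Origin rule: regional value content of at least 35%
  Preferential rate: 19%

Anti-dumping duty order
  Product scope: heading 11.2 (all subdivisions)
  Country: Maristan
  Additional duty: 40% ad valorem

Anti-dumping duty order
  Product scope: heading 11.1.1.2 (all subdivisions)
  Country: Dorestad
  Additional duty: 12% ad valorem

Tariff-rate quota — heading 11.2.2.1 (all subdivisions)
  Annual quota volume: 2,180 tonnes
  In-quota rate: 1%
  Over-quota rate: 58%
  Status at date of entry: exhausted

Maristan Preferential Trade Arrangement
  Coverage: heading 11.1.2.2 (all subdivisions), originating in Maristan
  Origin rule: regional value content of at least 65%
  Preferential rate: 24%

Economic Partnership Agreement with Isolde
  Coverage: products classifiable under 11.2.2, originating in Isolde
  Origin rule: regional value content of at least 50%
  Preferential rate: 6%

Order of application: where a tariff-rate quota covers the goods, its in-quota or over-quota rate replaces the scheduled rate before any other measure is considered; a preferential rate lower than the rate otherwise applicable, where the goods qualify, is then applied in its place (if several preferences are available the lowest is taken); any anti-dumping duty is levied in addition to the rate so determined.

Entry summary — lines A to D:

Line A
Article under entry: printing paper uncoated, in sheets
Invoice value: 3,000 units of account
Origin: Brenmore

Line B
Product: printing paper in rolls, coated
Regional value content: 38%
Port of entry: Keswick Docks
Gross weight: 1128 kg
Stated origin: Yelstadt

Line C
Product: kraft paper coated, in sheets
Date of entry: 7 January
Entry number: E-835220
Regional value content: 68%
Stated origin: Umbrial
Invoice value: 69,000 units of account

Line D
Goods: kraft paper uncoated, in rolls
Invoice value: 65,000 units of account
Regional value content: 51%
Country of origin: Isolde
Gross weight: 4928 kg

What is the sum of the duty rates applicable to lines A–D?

Line A: printing paper → 11.2; uncoated → 11.2.2; in sheets → 11.2.2.1. Scheduled 36%. quota on 11.2.2.1 exhausted → over-quota 58%. → 58%.
Line B: printing paper → 11.2; coated → 11.2.1; in rolls → 11.2.1.1. Scheduled 18%. Yelstadt agreement on 11.2.2: 11.2.1.1 not covered. → 18%.
Line C: kraft paper → 11.1; coated → 11.1.1; in sheets → 11.1.1.2. Scheduled 32%. Umbrial agreement on 11.1.1: RVC ≥ 65% → 21% available; preferential 21%. → 21%.
Line D: kraft paper → 11.1; uncoated → 11.1.2; in rolls → 11.1.2.2. Scheduled 34%. Isolde agreement on 11.2.2: 11.1.2.2 not covered. → 34%.
Sum: 58% + 18% + 21% + 34% = 131%.

131%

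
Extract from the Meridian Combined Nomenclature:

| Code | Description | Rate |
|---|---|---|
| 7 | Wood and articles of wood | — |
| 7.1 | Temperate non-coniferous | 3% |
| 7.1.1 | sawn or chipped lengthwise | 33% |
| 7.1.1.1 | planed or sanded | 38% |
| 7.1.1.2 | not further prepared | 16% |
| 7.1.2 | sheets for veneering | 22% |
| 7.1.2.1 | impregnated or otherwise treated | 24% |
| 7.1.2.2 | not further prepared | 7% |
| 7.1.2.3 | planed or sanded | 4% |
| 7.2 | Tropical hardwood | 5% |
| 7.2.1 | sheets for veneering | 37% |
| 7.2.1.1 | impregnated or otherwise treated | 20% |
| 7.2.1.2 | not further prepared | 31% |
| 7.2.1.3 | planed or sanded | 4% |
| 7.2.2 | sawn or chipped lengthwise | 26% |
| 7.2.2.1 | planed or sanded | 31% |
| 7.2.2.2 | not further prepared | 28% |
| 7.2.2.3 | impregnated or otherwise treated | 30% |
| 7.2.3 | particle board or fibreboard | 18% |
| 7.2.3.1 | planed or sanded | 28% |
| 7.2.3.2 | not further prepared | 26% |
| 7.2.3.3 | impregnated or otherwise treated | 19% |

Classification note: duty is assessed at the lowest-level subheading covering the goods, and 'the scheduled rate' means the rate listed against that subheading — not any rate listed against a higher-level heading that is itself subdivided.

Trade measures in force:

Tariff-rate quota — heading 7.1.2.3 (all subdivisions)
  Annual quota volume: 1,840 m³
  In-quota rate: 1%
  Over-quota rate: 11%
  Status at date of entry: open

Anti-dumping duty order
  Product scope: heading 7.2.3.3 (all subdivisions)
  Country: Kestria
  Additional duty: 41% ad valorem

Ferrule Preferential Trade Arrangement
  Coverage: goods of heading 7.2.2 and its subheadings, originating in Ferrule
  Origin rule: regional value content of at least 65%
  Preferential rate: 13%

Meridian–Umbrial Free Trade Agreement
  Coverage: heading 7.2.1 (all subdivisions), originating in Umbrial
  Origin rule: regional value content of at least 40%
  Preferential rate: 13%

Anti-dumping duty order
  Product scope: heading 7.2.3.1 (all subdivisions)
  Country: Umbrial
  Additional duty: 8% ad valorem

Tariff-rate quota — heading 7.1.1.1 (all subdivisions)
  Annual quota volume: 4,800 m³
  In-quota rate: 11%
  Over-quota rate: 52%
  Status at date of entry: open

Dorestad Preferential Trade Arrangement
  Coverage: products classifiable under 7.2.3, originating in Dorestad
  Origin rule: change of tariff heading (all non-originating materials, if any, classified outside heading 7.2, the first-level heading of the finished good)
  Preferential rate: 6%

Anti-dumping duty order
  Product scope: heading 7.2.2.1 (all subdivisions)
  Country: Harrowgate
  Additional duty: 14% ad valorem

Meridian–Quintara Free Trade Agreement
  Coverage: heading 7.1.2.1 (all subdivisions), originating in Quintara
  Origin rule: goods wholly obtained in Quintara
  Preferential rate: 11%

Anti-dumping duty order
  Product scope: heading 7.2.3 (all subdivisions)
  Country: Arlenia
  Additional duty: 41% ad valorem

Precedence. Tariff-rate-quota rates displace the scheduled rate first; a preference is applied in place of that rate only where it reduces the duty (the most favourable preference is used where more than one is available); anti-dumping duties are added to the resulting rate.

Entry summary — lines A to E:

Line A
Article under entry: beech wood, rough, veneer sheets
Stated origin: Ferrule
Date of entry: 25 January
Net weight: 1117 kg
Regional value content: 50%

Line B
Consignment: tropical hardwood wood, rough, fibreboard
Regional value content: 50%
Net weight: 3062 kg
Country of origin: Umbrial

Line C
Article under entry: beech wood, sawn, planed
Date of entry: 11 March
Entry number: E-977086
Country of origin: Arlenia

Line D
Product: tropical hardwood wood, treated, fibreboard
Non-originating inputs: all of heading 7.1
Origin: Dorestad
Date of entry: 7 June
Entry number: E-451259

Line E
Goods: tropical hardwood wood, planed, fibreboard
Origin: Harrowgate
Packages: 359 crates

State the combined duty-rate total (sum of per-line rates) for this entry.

Line A: beech → 7.1; veneer sheets → 7.1.2; rough → 7.1.2.2. Scheduled 7%. Ferrule agreement on 7.2.2: 7.1.2.2 not covered. → 7%.
Line B: tropical hardwood → 7.2; fibreboard → 7.2.3; rough → 7.2.3.2. Scheduled 26%. Umbrial agreement on 7.2.1: 7.2.3.2 not covered. → 26%.
Line C: beech → 7.1; sawn → 7.1.1; planed → 7.1.1.1. Scheduled 38%. quota on 7.1.1.1 open → in-quota 11%. → 11%.
Line D: tropical hardwood → 7.2; fibreboard → 7.2.3; treated → 7.2.3.3. Scheduled 19%. Dorestad agreement on 7.2.3: CTH met → 6% available; preferential 6%. → 6%.
Line E: tropical hardwood → 7.2; fibreboard → 7.2.3; planed → 7.2.3.1. Scheduled 28%. No special measure applies. → 28%.
Sum: 7% + 26% + 11% + 6% + 28% = 78%.

78%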